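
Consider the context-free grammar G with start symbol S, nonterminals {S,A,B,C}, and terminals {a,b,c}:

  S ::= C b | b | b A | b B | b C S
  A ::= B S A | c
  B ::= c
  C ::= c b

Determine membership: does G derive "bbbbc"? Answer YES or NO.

Convert to CNF:
  S -> C T1 | T1 A | T1 B | T1 X3 | b
  A -> B X2 | c
  B -> c
  C -> T0 T1
  T0 -> c
  T1 -> b
  X2 -> S A
  X3 -> C S

Fill CYK table bottom-up:
  T[0,0] 'b' = {S,T1}  orig:{S}
  T[1,1] 'b' = {S,T1}  orig:{S}
  T[2,2] 'b' = {S,T1}  orig:{S}
  T[3,3] 'b' = {S,T1}  orig:{S}
  T[4,4] 'c' = {A,B,T0}  orig:{A,B}
  T[0,1] 'bb' = ∅
  T[1,2] 'bb' = ∅
  T[2,3] 'bb' = ∅
  T[3,4] 'bc' = {S,X2}  orig:{S}
  T[0,2] 'bbb' = ∅
  T[1,3] 'bbb' = ∅
  T[2,4] 'bbc' = ∅
  T[0,3] 'bbbb' = ∅
  T[1,4] 'bbbc' = ∅
  T[0,4] 'bbbbc' = ∅

S ∉ T[0,4] ⇒ NO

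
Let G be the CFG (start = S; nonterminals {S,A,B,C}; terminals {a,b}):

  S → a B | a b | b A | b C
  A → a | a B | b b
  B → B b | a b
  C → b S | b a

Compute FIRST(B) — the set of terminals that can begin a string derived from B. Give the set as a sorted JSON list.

FIRST iteration:
iter 1:
  A via A→a: +{a}
  A via A→b b: +{b}
  B via B→a b: +{a}
  C via C→b S: +{b}
  S via S→a B: +{a}
  S via S→b A: +{b}
  S: {a,b}  A: {a,b}  B: {a}  C: {b}
iter 2: (no change)
  S: {a,b}  A: {a,b}  B: {a}  C: {b}

FIRST(B) = ["a"]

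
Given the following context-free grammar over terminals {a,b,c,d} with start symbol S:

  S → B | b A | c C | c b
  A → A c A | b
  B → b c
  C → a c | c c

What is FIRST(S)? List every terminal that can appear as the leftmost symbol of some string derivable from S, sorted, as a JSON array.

Compute FIRST by fixpoint:
[1]
  A via A→b: +{b}
  B via B→b c: +{b}
  C via C→a c: +{a}
  C via C→c c: +{c}
  S via S→B: +{b}
  S via S→c C: +{c}
  S: {b,c}  A: {b}  B: {b}  C: {a,c}
[2] (no change)
  S: {b,c}  A: {b}  B: {b}  C: {a,c}

FIRST(S) = ["b", "c"]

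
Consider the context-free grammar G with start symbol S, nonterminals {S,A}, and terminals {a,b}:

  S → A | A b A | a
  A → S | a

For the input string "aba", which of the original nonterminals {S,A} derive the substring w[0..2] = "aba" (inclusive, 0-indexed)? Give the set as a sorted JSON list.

CNF form of G:
  S -> A X2 | a
  A -> A X1 | a
  T0 -> b
  X1 -> T0 A
  X2 -> T0 A

CYK fill (cells [i..j] with 0 ≤ i ≤ j ≤ 2 only):
  T[0,0] 'a' = {A,S}
  T[1,1] 'b' = {T0}  orig:{}
  T[2,2] 'a' = {A,S}
  T[0,1] 'ab' = ∅
  T[1,2] 'ba' = {X1,X2}  orig:{}
  T[0,2] 'aba' = {A,S}

Original NTs in T[0,2] deriving "aba": ["A", "S"]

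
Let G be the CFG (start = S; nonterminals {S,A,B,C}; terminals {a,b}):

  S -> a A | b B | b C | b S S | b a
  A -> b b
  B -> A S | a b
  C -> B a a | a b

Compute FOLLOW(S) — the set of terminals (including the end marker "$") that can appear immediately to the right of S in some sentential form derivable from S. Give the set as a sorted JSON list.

FIRST sets, iterate to fixpoint:
round 1:
  A via A→b b: +{b}
  B via B→A S: +{b}
  B via B→a b: +{a}
  C via C→B a a: +{a,b}
  S via S→a A: +{a}
  S via S→b B: +{b}
  FIRST(S)={a,b}  FIRST(A)={b}  FIRST(B)={a,b}  FIRST(C)={a,b}
round 2: (no change)
  FIRST(S)={a,b}  FIRST(A)={b}  FIRST(B)={a,b}  FIRST(C)={a,b}

FOLLOW iteration:
FOLLOW(S) := {$}
round 1:
  B→A S: FOLLOW(A) ⊇ FIRST(S) = {a,b}; new: +{a,b}
  C→B a a: FOLLOW(B) ⊇ FIRST(a) = {a}; new: +{a}
  S→a A: FOLLOW(A) ⊇ FOLLOW(S) ⊇ {$}; new: +{$}
  S→b B: FOLLOW(B) ⊇ FOLLOW(S) ⊇ {$}; new: +{$}
  S→b C: FOLLOW(C) ⊇ FOLLOW(S) ⊇ {$}; new: +{$}
  S→b S S: FOLLOW(S) ⊇ FIRST(S) = {a,b}; new: +{a,b}
  FOLLOW[S]={$,a,b}  FOLLOW[A]={$,a,b}  FOLLOW[B]={$,a}  FOLLOW[C]={$}
round 2:
  S→b B: FOLLOW(B) ⊇ FOLLOW(S) ⊇ {$,a,b}; new: +{b}
  S→b C: FOLLOW(C) ⊇ FOLLOW(S) ⊇ {$,a,b}; new: +{a,b}
  FOLLOW[S]={$,a,b}  FOLLOW[A]={$,a,b}  FOLLOW[B]={$,a,b}  FOLLOW[C]={$,a,b}
round 3: done
  FOLLOW[S]={$,a,b}  FOLLOW[A]={$,a,b}  FOLLOW[B]={$,a,b}  FOLLOW[C]={$,a,b}

FOLLOW(S) = ["$", "a", "b"]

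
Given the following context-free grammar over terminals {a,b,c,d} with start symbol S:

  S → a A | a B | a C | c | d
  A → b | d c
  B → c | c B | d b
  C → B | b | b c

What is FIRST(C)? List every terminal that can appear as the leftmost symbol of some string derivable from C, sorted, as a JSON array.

Compute FIRST by fixpoint:
[1]
  A via A→b: +{b}
  A via A→d c: +{d}
  B via B→c: +{c}
  B via B→d b: +{d}
  C via C→B: +{c,d}
  C via C→b: +{b}
  S via S→a A: +{a}
  S via S→c: +{c}
  S via S→d: +{d}
  S: {a,c,d}  A: {b,d}  B: {c,d}  C: {b,c,d}
[2] — fixpoint
  S: {a,c,d}  A: {b,d}  B: {c,d}  C: {b,c,d}

FIRST(C) = ["b", "c", "d"]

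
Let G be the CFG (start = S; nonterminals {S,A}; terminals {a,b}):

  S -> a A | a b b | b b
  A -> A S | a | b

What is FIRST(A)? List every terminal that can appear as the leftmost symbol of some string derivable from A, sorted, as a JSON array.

FIRST sets, iterate to fixpoint:
[1]
  A via A→a: +{a}
  A via A→b: +{b}
  S via S→a A: +{a}
  S via S→b b: +{b}
  FIRST[S]={a,b}  FIRST[A]={a,b}
[2] (stable)
  FIRST[S]={a,b}  FIRST[A]={a,b}

FIRST(A) = ["a", "b"]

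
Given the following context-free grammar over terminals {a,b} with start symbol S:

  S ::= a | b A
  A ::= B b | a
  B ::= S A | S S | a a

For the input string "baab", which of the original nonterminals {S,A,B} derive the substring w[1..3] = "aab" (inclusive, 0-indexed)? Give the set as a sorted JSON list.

CNF form of G:
  S -> T0 A | a
  A -> B T0 | a
  B -> S A | S S | T1 T1
  T0 -> b
  T1 -> a

CYK table (by increasing span), restricted to cells inside w[1..3]:
  [1..1]={A,S,T1}  "a"  orig:{A,S}
  [2..2]={A,S,T1}  "a"  orig:{A,S}
  [3..3]={T0}  "b"  orig:{}
  [1..2]={B}  "aa"
  [2..3]=∅  "ab"
  [1..3]={A}  "aab"

Original NTs in T[1,3] deriving "aab": ["A"]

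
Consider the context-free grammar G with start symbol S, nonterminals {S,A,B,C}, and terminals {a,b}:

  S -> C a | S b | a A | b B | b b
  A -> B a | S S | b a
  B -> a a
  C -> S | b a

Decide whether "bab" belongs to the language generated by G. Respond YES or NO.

Convert to CNF:
  S -> C T0 | S T1 | T0 A | T1 B | T1 T1
  A -> B T0 | S S | T1 T0
  B -> T0 T0
  C -> C T0 | S T1 | T0 A | T1 B | T1 T0 | T1 T1
  T0 -> a
  T1 -> b

Fill CYK table bottom-up:
  [0..0]={T1}  "b"  orig:{}
  [1..1]={T0}  "a"  orig:{}
  [2..2]={T1}  "b"  orig:{}
  [0..1]={A,C}  "ba"
  [1..2]=∅  "ab"
  [0..2]=∅  "bab"

S ∉ T[0,2] ⇒ NO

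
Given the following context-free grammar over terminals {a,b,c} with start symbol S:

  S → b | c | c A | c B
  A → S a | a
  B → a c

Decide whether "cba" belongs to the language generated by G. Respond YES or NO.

Convert to CNF:
  S -> T1 A | T1 B | b | c
  A -> S T0 | a
  B -> T0 T1
  T0 -> a
  T1 -> c

CYK table (by increasing span):
  [0..0]={S,T1}  "c"  orig:{S}
  [1..1]={S}  "b"
  [2..2]={A,T0}  "a"  orig:{A}
  [0..1]=∅  "cb"
  [1..2]={A}  "ba"
  [0..2]={S}  "cba"

S ∈ T[0,2] ⇒ YES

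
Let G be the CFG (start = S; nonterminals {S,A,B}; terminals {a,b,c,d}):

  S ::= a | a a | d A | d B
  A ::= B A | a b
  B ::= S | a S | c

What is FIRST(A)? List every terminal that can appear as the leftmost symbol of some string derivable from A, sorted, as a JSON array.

Compute FIRST by fixpoint:
[1]
  A via A→a b: +{a}
  B via B→a S: +{a}
  B via B→c: +{c}
  S via S→a: +{a}
  S via S→d A: +{d}
  S: {a,d}  A: {a}  B: {a,c}
[2]
  A via A→B A: +{c}
  B via B→S: +{d}
  S: {a,d}  A: {a,c}  B: {a,c,d}
[3]
  A via A→B A: +{d}
  S: {a,d}  A: {a,c,d}  B: {a,c,d}
[4] — fixpoint
  S: {a,d}  A: {a,c,d}  B: {a,c,d}

FIRST(A) = ["a", "c", "d"]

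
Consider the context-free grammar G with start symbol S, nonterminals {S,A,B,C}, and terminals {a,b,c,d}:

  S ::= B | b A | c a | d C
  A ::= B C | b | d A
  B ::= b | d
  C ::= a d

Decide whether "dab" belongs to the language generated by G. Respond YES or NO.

Convert to CNF:
  S -> T0 C | T2 A | T3 T1 | b | d
  A -> B C | T0 A | b
  B -> b | d
  C -> T1 T0
  T0 -> d
  T1 -> a
  T2 -> b
  T3 -> c

CYK table (by increasing span):
  T[0,0] 'd' = {B,S,T0}  orig:{B,S}
  T[1,1] 'a' = {T1}  orig:{}
  T[2,2] 'b' = {A,B,S,T2}  orig:{A,B,S}
  T[0,1] 'da' = ∅
  T[1,2] 'ab' = ∅
  T[0,2] 'dab' = ∅

S ∉ T[0,2] ⇒ NO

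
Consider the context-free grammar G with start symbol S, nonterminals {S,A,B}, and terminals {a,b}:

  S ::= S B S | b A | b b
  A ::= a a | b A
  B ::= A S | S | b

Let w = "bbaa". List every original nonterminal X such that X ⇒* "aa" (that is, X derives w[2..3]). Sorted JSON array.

CNF form of G:
  S -> S X3 | T1 A | T1 T1
  A -> T0 T0 | T1 A
  B -> A S | S X2 | T1 A | T1 T1 | b
  T0 -> a
  T1 -> b
  X2 -> B S
  X3 -> B S

Fill CYK table bottom-up (cells [i..j] with 2 ≤ i ≤ j ≤ 3 only):
  cell(2,2) a: {T0}  orig:{}
  cell(3,3) a: {T0}  orig:{}
  cell(2,3) aa: {A}

Original NTs in T[2,3] deriving "aa": ["A"]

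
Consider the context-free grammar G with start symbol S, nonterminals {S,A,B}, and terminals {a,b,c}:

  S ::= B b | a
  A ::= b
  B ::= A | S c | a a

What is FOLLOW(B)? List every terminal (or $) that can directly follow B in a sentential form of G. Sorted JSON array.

FIRST iteration:
[1]
  A via A→b: +{b}
  B via B→A: +{b}
  B via B→a a: +{a}
  S via S→B b: +{a,b}
  FIRST[S]={a,b}  FIRST[A]={b}  FIRST[B]={a,b}
[2] (no change)
  FIRST[S]={a,b}  FIRST[A]={b}  FIRST[B]={a,b}

FOLLOW iteration:
FOLLOW(S) := {$}
round 1:
  B→S c: FOLLOW(S) ⊇ FIRST(c) = {c}; new: +{c}
  S→B b: FOLLOW(B) ⊇ FIRST(b) = {b}; new: +{b}
  S: {$,c}  A: {}  B: {b}
round 2:
  B→A: FOLLOW(A) ⊇ FOLLOW(B) ⊇ {b}; new: +{b}
  S: {$,c}  A: {b}  B: {b}
round 3: (no change)
  S: {$,c}  A: {b}  B: {b}

FOLLOW(B) = ["b"]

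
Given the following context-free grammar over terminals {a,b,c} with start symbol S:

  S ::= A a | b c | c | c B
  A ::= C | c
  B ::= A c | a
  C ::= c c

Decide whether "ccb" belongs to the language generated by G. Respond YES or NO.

CNF form of G:
  S -> A T1 | T0 B | T2 T0 | c
  A -> T0 T0 | c
  B -> A T0 | a
  C -> T0 T0
  T0 -> c
  T1 -> a
  T2 -> b

CYK fill:
  T[0,0] 'c' = {A,S,T0}  orig:{A,S}
  T[1,1] 'c' = {A,S,T0}  orig:{A,S}
  T[2,2] 'b' = {T2}  orig:{}
  T[0,1] 'cc' = {A,B,C}
  T[1,2] 'cb' = ∅
  T[0,2] 'ccb' = ∅

S ∉ T[0,2] ⇒ NO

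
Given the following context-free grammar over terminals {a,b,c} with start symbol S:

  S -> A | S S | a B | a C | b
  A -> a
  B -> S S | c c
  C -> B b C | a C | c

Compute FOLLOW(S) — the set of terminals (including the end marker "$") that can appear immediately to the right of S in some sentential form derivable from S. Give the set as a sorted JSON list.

Compute FIRST by fixpoint:
pass 1:
  A via A→a: +{a}
  B via B→c c: +{c}
  C via C→B b C: +{c}
  C via C→a C: +{a}
  S via S→A: +{a}
  S via S→b: +{b}
  FIRST[S]={a,b}  FIRST[A]={a}  FIRST[B]={c}  FIRST[C]={a,c}
pass 2:
  B via B→S S: +{a,b}
  C via C→B b C: +{b}
  FIRST[S]={a,b}  FIRST[A]={a}  FIRST[B]={a,b,c}  FIRST[C]={a,b,c}
pass 3: (no change)
  FIRST[S]={a,b}  FIRST[A]={a}  FIRST[B]={a,b,c}  FIRST[C]={a,b,c}

Compute FOLLOW by fixpoint:
seed FOLLOW(S) with $
[1]
  B→S S: FOLLOW(S) ⊇ FIRST(S) = {a,b}; new: +{a,b}
  C→B b C: FOLLOW(B) ⊇ FIRST(b) = {b}; new: +{b}
  S→A: FOLLOW(A) ⊇ FOLLOW(S) ⊇ {$,a,b}; new: +{$,a,b}
  S→a B: FOLLOW(B) ⊇ FOLLOW(S) ⊇ {$,a,b}; new: +{$,a}
  S→a C: FOLLOW(C) ⊇ FOLLOW(S) ⊇ {$,a,b}; new: +{$,a,b}
  S: {$,a,b}  A: {$,a,b}  B: {$,a,b}  C: {$,a,b}
[2] — fixpoint
  S: {$,a,b}  A: {$,a,b}  B: {$,a,b}  C: {$,a,b}

FOLLOW(S) = ["$", "a", "b"]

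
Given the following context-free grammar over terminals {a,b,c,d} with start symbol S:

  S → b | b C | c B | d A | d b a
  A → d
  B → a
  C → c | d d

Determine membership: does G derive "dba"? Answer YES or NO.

CNF form of G:
  S -> T0 A | T0 X4 | T1 C | T2 B | b
  A -> d
  B -> a
  C -> T0 T0 | c
  T0 -> d
  T1 -> b
  T2 -> c
  T3 -> a
  X4 -> T1 T3

CYK fill:
  [0..0]={A,T0}  "d"  orig:{A}
  [1..1]={S,T1}  "b"  orig:{S}
  [2..2]={B,T3}  "a"  orig:{B}
  [0..1]=∅  "db"
  [1..2]={X4}  "ba"  orig:{}
  [0..2]={S}  "dba"

S ∈ T[0,2] ⇒ YES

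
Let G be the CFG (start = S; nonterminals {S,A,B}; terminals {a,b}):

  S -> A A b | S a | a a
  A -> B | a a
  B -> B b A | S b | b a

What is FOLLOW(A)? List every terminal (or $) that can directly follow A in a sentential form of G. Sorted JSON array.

FIRST sets, iterate to fixpoint:
round 1:
  A via A→a a: +{a}
  B via B→b a: +{b}
  S via S→A A b: +{a}
  S: {a}  A: {a}  B: {b}
round 2:
  A via A→B: +{b}
  B via B→S b: +{a}
  S via S→A A b: +{b}
  S: {a,b}  A: {a,b}  B: {a,b}
round 3: (no change)
  S: {a,b}  A: {a,b}  B: {a,b}

Compute FOLLOW by fixpoint:
FOLLOW(S) := {$}
[1]
  B→B b A: FOLLOW(B) ⊇ FIRST(b) = {b}; new: +{b}
  B→B b A: FOLLOW(A) ⊇ FOLLOW(B) ⊇ {b}; new: +{b}
  B→S b: FOLLOW(S) ⊇ FIRST(b) = {b}; new: +{b}
  S→A A b: FOLLOW(A) ⊇ FIRST(A) = {a,b}; new: +{a}
  S→S a: FOLLOW(S) ⊇ FIRST(a) = {a}; new: +{a}
  S: {$,a,b}  A: {a,b}  B: {b}
[2]
  A→B: FOLLOW(B) ⊇ FOLLOW(A) ⊇ {a,b}; new: +{a}
  S: {$,a,b}  A: {a,b}  B: {a,b}
[3] done
  S: {$,a,b}  A: {a,b}  B: {a,b}

FOLLOW(A) = ["a", "b"]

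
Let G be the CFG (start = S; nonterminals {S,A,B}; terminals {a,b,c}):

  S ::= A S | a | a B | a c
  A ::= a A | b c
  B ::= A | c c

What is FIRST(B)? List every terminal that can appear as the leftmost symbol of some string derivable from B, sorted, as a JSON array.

Compute FIRST by fixpoint:
pass 1:
  A via A→a A: +{a}
  A via A→b c: +{b}
  B via B→A: +{a,b}
  B via B→c c: +{c}
  S via S→A S: +{a,b}
  FIRST[S]={a,b}  FIRST[A]={a,b}  FIRST[B]={a,b,c}
pass 2: (stable)
  FIRST[S]={a,b}  FIRST[A]={a,b}  FIRST[B]={a,b,c}

FIRST(B) = ["a", "b", "c"]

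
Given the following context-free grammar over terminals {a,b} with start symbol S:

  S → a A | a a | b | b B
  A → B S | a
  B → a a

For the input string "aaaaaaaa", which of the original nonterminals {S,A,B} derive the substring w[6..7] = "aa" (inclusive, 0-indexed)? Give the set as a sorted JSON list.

Convert to CNF:
  S -> T0 A | T0 T0 | T1 B | b
  A -> B S | a
  B -> T0 T0
  T0 -> a
  T1 -> b

CYK table (by increasing span) (cells [i..j] with 6 ≤ i ≤ j ≤ 7 only):
  cell(6,6) a: {A,T0}  orig:{A}
  cell(7,7) a: {A,T0}  orig:{A}
  cell(6,7) aa: {B,S}

Original NTs in T[6,7] deriving "aa": ["B", "S"]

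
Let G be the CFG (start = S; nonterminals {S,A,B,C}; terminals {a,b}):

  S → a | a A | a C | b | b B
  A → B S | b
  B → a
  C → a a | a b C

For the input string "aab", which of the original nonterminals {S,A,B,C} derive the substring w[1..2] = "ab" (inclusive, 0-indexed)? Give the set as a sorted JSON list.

Convert to CNF:
  S -> T0 A | T0 C | T1 B | a | b
  A -> B S | b
  B -> a
  C -> T0 T0 | T0 X2
  T0 -> a
  T1 -> b
  X2 -> T1 C

CYK fill, restricted to cells inside w[1..2]:
  cell(1,1) a: {B,S,T0}  orig:{B,S}
  cell(2,2) b: {A,S,T1}  orig:{A,S}
  cell(1,2) ab: {A,S}

Original NTs in T[1,2] deriving "ab": ["A", "S"]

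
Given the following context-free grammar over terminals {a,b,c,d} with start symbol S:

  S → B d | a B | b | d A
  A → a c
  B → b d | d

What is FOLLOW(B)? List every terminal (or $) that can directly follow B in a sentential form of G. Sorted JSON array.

FIRST iteration:
pass 1:
  A via A→a c: +{a}
  B via B→b d: +{b}
  B via B→d: +{d}
  S via S→B d: +{b,d}
  S via S→a B: +{a}
  S: {a,b,d}  A: {a}  B: {b,d}
pass 2: — fixpoint
  S: {a,b,d}  A: {a}  B: {b,d}

Compute FOLLOW by fixpoint:
initialize: $ ∈ FOLLOW(S)
iter 1:
  S→B d: FOLLOW(B) ⊇ FIRST(d) = {d}; new: +{d}
  S→a B: FOLLOW(B) ⊇ FOLLOW(S) ⊇ {$}; new: +{$}
  S→d A: FOLLOW(A) ⊇ FOLLOW(S) ⊇ {$}; new: +{$}
  FOLLOW(S)={$}  FOLLOW(A)={$}  FOLLOW(B)={$,d}
iter 2: (no change)
  FOLLOW(S)={$}  FOLLOW(A)={$}  FOLLOW(B)={$,d}

FOLLOW(B) = ["$", "d"]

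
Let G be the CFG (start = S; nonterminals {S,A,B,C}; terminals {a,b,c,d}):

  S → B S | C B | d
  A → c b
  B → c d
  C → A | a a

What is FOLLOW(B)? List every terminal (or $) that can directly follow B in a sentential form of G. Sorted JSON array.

FIRST iteration:
pass 1:
  A via A→c b: +{c}
  B via B→c d: +{c}
  C via C→A: +{c}
  C via C→a a: +{a}
  S via S→B S: +{c}
  S via S→C B: +{a}
  S via S→d: +{d}
  FIRST[S]={a,c,d}  FIRST[A]={c}  FIRST[B]={c}  FIRST[C]={a,c}
pass 2: (no change)
  FIRST[S]={a,c,d}  FIRST[A]={c}  FIRST[B]={c}  FIRST[C]={a,c}

FOLLOW sets:
initialize: $ ∈ FOLLOW(S)
pass 1:
  S→B S: FOLLOW(B) ⊇ FIRST(S) = {a,c,d}; new: +{a,c,d}
  S→C B: FOLLOW(C) ⊇ FIRST(B) = {c}; new: +{c}
  S→C B: FOLLOW(B) ⊇ FOLLOW(S) ⊇ {$}; new: +{$}
  FOLLOW[S]={$}  FOLLOW[A]={}  FOLLOW[B]={$,a,c,d}  FOLLOW[C]={c}
pass 2:
  C→A: FOLLOW(A) ⊇ FOLLOW(C) ⊇ {c}; new: +{c}
  FOLLOW[S]={$}  FOLLOW[A]={c}  FOLLOW[B]={$,a,c,d}  FOLLOW[C]={c}
pass 3: (no change)
  FOLLOW[S]={$}  FOLLOW[A]={c}  FOLLOW[B]={$,a,c,d}  FOLLOW[C]={c}

FOLLOW(B) = ["$", "a", "c", "d"]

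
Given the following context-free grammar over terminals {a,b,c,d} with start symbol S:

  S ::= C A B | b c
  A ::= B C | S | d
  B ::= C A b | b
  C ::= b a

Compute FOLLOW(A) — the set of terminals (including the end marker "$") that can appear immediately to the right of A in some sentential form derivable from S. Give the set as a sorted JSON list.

Compute FIRST by fixpoint:
pass 1:
  A via A→d: +{d}
  B via B→b: +{b}
  C via C→b a: +{b}
  S via S→C A B: +{b}
  S: {b}  A: {d}  B: {b}  C: {b}
pass 2:
  A via A→B C: +{b}
  S: {b}  A: {b,d}  B: {b}  C: {b}
pass 3: (no change)
  S: {b}  A: {b,d}  B: {b}  C: {b}

FOLLOW iteration:
initialize: $ ∈ FOLLOW(S)
[1]
  A→B C: FOLLOW(B) ⊇ FIRST(C) = {b}; new: +{b}
  B→C A b: FOLLOW(C) ⊇ FIRST(A) = {b,d}; new: +{b,d}
  B→C A b: FOLLOW(A) ⊇ FIRST(b) = {b}; new: +{b}
  S→C A B: FOLLOW(B) ⊇ FOLLOW(S) ⊇ {$}; new: +{$}
  FOLLOW(S)={$}  FOLLOW(A)={b}  FOLLOW(B)={$,b}  FOLLOW(C)={b,d}
[2]
  A→S: FOLLOW(S) ⊇ FOLLOW(A) ⊇ {b}; new: +{b}
  FOLLOW(S)={$,b}  FOLLOW(A)={b}  FOLLOW(B)={$,b}  FOLLOW(C)={b,d}
[3] done
  FOLLOW(S)={$,b}  FOLLOW(A)={b}  FOLLOW(B)={$,b}  FOLLOW(C)={b,d}

FOLLOW(A) = ["b"]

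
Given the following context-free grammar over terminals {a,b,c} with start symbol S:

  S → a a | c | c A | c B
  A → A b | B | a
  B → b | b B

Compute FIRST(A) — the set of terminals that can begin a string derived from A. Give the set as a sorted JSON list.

Compute FIRST by fixpoint:
iter 1:
  A via A→a: +{a}
  B via B→b: +{b}
  S via S→a a: +{a}
  S via S→c: +{c}
  FIRST(S)={a,c}  FIRST(A)={a}  FIRST(B)={b}
iter 2:
  A via A→B: +{b}
  FIRST(S)={a,c}  FIRST(A)={a,b}  FIRST(B)={b}
iter 3: done
  FIRST(S)={a,c}  FIRST(A)={a,b}  FIRST(B)={b}

FIRST(A) = ["a", "b"]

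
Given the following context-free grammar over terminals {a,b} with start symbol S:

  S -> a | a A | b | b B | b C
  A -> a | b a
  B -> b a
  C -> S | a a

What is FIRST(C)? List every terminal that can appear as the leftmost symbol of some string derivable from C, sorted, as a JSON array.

FIRST iteration:
pass 1:
  A via A→a: +{a}
  A via A→b a: +{b}
  B via B→b a: +{b}
  C via C→a a: +{a}
  S via S→a: +{a}
  S via S→b: +{b}
  FIRST[S]={a,b}  FIRST[A]={a,b}  FIRST[B]={b}  FIRST[C]={a}
pass 2:
  C via C→S: +{b}
  FIRST[S]={a,b}  FIRST[A]={a,b}  FIRST[B]={b}  FIRST[C]={a,b}
pass 3: (stable)
  FIRST[S]={a,b}  FIRST[A]={a,b}  FIRST[B]={b}  FIRST[C]={a,b}

FIRST(C) = ["a", "b"]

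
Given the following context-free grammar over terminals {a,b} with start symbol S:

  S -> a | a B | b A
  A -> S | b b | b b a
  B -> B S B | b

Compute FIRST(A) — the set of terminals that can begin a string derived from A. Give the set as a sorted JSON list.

Compute FIRST by fixpoint:
[1]
  A via A→b b: +{b}
  B via B→b: +{b}
  S via S→a: +{a}
  S via S→b A: +{b}
  FIRST(S)={a,b}  FIRST(A)={b}  FIRST(B)={b}
[2]
  A via A→S: +{a}
  FIRST(S)={a,b}  FIRST(A)={a,b}  FIRST(B)={b}
[3] (no change)
  FIRST(S)={a,b}  FIRST(A)={a,b}  FIRST(B)={b}

FIRST(A) = ["a", "b"]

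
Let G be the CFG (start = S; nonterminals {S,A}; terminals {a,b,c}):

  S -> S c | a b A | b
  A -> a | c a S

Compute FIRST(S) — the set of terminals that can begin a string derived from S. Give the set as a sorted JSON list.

FIRST iteration:
[1]
  A via A→a: +{a}
  A via A→c a S: +{c}
  S via S→a b A: +{a}
  S via S→b: +{b}
  FIRST[S]={a,b}  FIRST[A]={a,c}
[2] — fixpoint
  FIRST[S]={a,b}  FIRST[A]={a,c}

FIRST(S) = ["a", "b"]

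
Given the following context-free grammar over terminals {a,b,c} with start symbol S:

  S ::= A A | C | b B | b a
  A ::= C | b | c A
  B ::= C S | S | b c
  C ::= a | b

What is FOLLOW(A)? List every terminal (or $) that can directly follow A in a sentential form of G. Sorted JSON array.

FIRST iteration:
iter 1:
  A via A→b: +{b}
  A via A→c A: +{c}
  B via B→b c: +{b}
  C via C→a: +{a}
  C via C→b: +{b}
  S via S→A A: +{b,c}
  S via S→C: +{a}
  FIRST(S)={a,b,c}  FIRST(A)={b,c}  FIRST(B)={b}  FIRST(C)={a,b}
iter 2:
  A via A→C: +{a}
  B via B→C S: +{a}
  B via B→S: +{c}
  FIRST(S)={a,b,c}  FIRST(A)={a,b,c}  FIRST(B)={a,b,c}  FIRST(C)={a,b}
iter 3: (no change)
  FIRST(S)={a,b,c}  FIRST(A)={a,b,c}  FIRST(B)={a,b,c}  FIRST(C)={a,b}

FOLLOW sets:
FOLLOW(S) := {$}
iter 1:
  B→C S: FOLLOW(C) ⊇ FIRST(S) = {a,b,c}; new: +{a,b,c}
  S→A A: FOLLOW(A) ⊇ FIRST(A) = {a,b,c}; new: +{a,b,c}
  S→A A: FOLLOW(A) ⊇ FOLLOW(S) ⊇ {$}; new: +{$}
  S→C: FOLLOW(C) ⊇ FOLLOW(S) ⊇ {$}; new: +{$}
  S→b B: FOLLOW(B) ⊇ FOLLOW(S) ⊇ {$}; new: +{$}
  FOLLOW[S]={$}  FOLLOW[A]={$,a,b,c}  FOLLOW[B]={$}  FOLLOW[C]={$,a,b,c}
iter 2: — fixpoint
  FOLLOW[S]={$}  FOLLOW[A]={$,a,b,c}  FOLLOW[B]={$}  FOLLOW[C]={$,a,b,c}

FOLLOW(A) = ["$", "a", "b", "c"]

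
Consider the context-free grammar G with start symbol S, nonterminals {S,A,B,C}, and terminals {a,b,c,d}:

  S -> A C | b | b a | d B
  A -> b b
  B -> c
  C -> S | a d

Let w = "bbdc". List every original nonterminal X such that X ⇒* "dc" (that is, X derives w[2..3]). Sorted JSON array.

CNF form of G:
  S -> A C | T0 T1 | T2 B | b
  A -> T0 T0
  B -> c
  C -> A C | T0 T1 | T1 T2 | T2 B | b
  T0 -> b
  T1 -> a
  T2 -> d

Fill CYK table bottom-up, restricted to cells inside w[2..3]:
  T[2,2] 'd' = {T2}  orig:{}
  T[3,3] 'c' = {B}
  T[2,3] 'dc' = {C,S}

Original NTs in T[2,3] deriving "dc": ["C", "S"]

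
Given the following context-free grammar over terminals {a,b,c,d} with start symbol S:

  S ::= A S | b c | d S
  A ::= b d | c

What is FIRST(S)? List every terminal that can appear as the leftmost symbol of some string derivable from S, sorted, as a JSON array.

Compute FIRST by fixpoint:
iter 1:
  A via A→b d: +{b}
  A via A→c: +{c}
  S via S→A S: +{b,c}
  S via S→d S: +{d}
  S: {b,c,d}  A: {b,c}
iter 2: done
  S: {b,c,d}  A: {b,c}

FIRST(S) = ["b", "c", "d"]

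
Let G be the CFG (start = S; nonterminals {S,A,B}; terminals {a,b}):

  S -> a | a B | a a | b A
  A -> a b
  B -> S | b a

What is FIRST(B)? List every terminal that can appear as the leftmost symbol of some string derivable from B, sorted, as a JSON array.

FIRST iteration:
pass 1:
  A via A→a b: +{a}
  B via B→b a: +{b}
  S via S→a: +{a}
  S via S→b A: +{b}
  FIRST[S]={a,b}  FIRST[A]={a}  FIRST[B]={b}
pass 2:
  B via B→S: +{a}
  FIRST[S]={a,b}  FIRST[A]={a}  FIRST[B]={a,b}
pass 3: done
  FIRST[S]={a,b}  FIRST[A]={a}  FIRST[B]={a,b}

FIRST(B) = ["a", "b"]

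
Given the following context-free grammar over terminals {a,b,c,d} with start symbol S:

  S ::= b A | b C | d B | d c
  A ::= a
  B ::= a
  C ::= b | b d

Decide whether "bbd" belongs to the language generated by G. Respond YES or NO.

Convert to CNF:
  S -> T0 A | T0 C | T1 B | T1 T2
  A -> a
  B -> a
  C -> T0 T1 | b
  T0 -> b
  T1 -> d
  T2 -> c

CYK table (by increasing span):
  cell(0,0) b: {C,T0}  orig:{C}
  cell(1,1) b: {C,T0}  orig:{C}
  cell(2,2) d: {T1}  orig:{}
  cell(0,1) bb: {S}
  cell(1,2) bd: {C}
  cell(0,2) bbd: {S}

S ∈ T[0,2] ⇒ YES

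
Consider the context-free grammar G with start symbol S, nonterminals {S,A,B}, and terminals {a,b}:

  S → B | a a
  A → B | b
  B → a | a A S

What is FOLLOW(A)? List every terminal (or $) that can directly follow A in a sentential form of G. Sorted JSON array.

FIRST sets, iterate to fixpoint:
iter 1:
  A via A→b: +{b}
  B via B→a: +{a}
  S via S→B: +{a}
  FIRST[S]={a}  FIRST[A]={b}  FIRST[B]={a}
iter 2:
  A via A→B: +{a}
  FIRST[S]={a}  FIRST[A]={a,b}  FIRST[B]={a}
iter 3: done
  FIRST[S]={a}  FIRST[A]={a,b}  FIRST[B]={a}

Compute FOLLOW by fixpoint:
initialize: $ ∈ FOLLOW(S)
pass 1:
  B→a A S: FOLLOW(A) ⊇ FIRST(S) = {a}; new: +{a}
  S→B: FOLLOW(B) ⊇ FOLLOW(S) ⊇ {$}; new: +{$}
  FOLLOW[S]={$}  FOLLOW[A]={a}  FOLLOW[B]={$}
pass 2:
  A→B: FOLLOW(B) ⊇ FOLLOW(A) ⊇ {a}; new: +{a}
  B→a A S: FOLLOW(S) ⊇ FOLLOW(B) ⊇ {$,a}; new: +{a}
  FOLLOW[S]={$,a}  FOLLOW[A]={a}  FOLLOW[B]={$,a}
pass 3: (stable)
  FOLLOW[S]={$,a}  FOLLOW[A]={a}  FOLLOW[B]={$,a}

FOLLOW(A) = ["a"]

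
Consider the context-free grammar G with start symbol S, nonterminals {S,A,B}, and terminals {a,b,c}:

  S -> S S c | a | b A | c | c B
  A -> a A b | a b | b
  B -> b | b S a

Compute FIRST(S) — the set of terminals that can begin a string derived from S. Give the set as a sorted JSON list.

Compute FIRST by fixpoint:
round 1:
  A via A→a A b: +{a}
  A via A→b: +{b}
  B via B→b: +{b}
  S via S→a: +{a}
  S via S→b A: +{b}
  S via S→c: +{c}
  S: {a,b,c}  A: {a,b}  B: {b}
round 2: done
  S: {a,b,c}  A: {a,b}  B: {b}

FIRST(S) = ["a", "b", "c"]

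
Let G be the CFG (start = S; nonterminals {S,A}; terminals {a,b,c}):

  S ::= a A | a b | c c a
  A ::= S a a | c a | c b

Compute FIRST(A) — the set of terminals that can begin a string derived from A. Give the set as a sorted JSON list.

FIRST iteration:
round 1:
  A via A→c a: +{c}
  S via S→a A: +{a}
  S via S→c c a: +{c}
  S: {a,c}  A: {c}
round 2:
  A via A→S a a: +{a}
  S: {a,c}  A: {a,c}
round 3: — fixpoint
  S: {a,c}  A: {a,c}

FIRST(A) = ["a", "c"]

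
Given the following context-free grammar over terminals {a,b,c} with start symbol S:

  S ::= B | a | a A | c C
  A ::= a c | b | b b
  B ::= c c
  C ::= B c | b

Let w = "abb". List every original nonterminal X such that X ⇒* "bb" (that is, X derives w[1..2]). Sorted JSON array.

CNF form of G:
  S -> T0 A | T1 C | T1 T1 | a
  A -> T0 T1 | T2 T2 | b
  B -> T1 T1
  C -> B T1 | b
  T0 -> a
  T1 -> c
  T2 -> b

CYK table (by increasing span) (cells [i..j] with 1 ≤ i ≤ j ≤ 2 only):
  T[1,1] 'b' = {A,C,T2}  orig:{A,C}
  T[2,2] 'b' = {A,C,T2}  orig:{A,C}
  T[1,2] 'bb' = {A}

Original NTs in T[1,2] deriving "bb": ["A"]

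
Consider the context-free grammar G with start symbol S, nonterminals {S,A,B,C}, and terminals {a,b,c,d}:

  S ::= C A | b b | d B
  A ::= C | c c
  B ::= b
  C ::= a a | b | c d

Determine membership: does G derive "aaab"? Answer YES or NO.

Convert to CNF:
  S -> C A | T2 B | T3 T3
  A -> T0 T0 | T1 T1 | T1 T2 | b
  B -> b
  C -> T0 T0 | T1 T2 | b
  T0 -> a
  T1 -> c
  T2 -> d
  T3 -> b

Fill CYK table bottom-up:
  cell(0,0) a: {T0}  orig:{}
  cell(1,1) a: {T0}  orig:{}
  cell(2,2) a: {T0}  orig:{}
  cell(3,3) b: {A,B,C,T3}  orig:{A,B,C}
  cell(0,1) aa: {A,C}
  cell(1,2) aa: {A,C}
  cell(2,3) ab: ∅
  cell(0,2) aaa: ∅
  cell(1,3) aab: {S}
  cell(0,3) aaab: ∅

S ∉ T[0,3] ⇒ NO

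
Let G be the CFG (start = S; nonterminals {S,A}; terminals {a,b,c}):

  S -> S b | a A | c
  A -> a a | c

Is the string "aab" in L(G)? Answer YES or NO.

Convert to CNF:
  S -> S T1 | T0 A | c
  A -> T0 T0 | c
  T0 -> a
  T1 -> b

Fill CYK table bottom-up:
  [0..0]={T0}  "a"  orig:{}
  [1..1]={T0}  "a"  orig:{}
  [2..2]={T1}  "b"  orig:{}
  [0..1]={A}  "aa"
  [1..2]=∅  "ab"
  [0..2]=∅  "aab"

S ∉ T[0,2] ⇒ NO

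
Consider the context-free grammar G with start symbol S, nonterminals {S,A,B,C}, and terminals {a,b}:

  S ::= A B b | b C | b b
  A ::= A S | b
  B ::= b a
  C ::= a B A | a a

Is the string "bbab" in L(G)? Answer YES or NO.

CNF form of G:
  S -> A X3 | T0 C | T0 T0
  A -> A S | b
  B -> T0 T1
  C -> T1 T1 | T1 X2
  T0 -> b
  T1 -> a
  X2 -> B A
  X3 -> B T0

Fill CYK table bottom-up:
  [0..0]={A,T0}  "b"  orig:{A}
  [1..1]={A,T0}  "b"  orig:{A}
  [2..2]={T1}  "a"  orig:{}
  [3..3]={A,T0}  "b"  orig:{A}
  [0..1]={S}  "bb"
  [1..2]={B}  "ba"
  [2..3]=∅  "ab"
  [0..2]=∅  "bba"
  [1..3]={X2,X3}  "bab"  orig:{}
  [0..3]={S}  "bbab"

S ∈ T[0,3] ⇒ YES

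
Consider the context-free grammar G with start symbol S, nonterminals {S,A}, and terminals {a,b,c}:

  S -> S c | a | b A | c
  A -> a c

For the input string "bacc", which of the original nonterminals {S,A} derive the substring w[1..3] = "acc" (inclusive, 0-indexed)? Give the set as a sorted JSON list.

Convert to CNF:
  S -> S T1 | T2 A | a | c
  A -> T0 T1
  T0 -> a
  T1 -> c
  T2 -> b

Fill CYK table bottom-up — only the sub-triangle for w[1..3]:
  T[1,1] 'a' = {S,T0}  orig:{S}
  T[2,2] 'c' = {S,T1}  orig:{S}
  T[3,3] 'c' = {S,T1}  orig:{S}
  T[1,2] 'ac' = {A,S}
  T[2,3] 'cc' = {S}
  T[1,3] 'acc' = {S}

Original NTs in T[1,3] deriving "acc": ["S"]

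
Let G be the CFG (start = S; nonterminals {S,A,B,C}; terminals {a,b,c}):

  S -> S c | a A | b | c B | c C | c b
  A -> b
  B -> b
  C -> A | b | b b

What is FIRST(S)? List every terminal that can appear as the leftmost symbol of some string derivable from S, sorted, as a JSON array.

Compute FIRST by fixpoint:
[1]
  A via A→b: +{b}
  B via B→b: +{b}
  C via C→A: +{b}
  S via S→a A: +{a}
  S via S→b: +{b}
  S via S→c B: +{c}
  FIRST[S]={a,b,c}  FIRST[A]={b}  FIRST[B]={b}  FIRST[C]={b}
[2] done
  FIRST[S]={a,b,c}  FIRST[A]={b}  FIRST[B]={b}  FIRST[C]={b}

FIRST(S) = ["a", "b", "c"]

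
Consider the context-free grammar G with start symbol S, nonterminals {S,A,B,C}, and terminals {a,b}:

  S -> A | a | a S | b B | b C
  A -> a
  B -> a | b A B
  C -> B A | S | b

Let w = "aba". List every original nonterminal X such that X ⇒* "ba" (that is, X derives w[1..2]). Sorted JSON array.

Convert to CNF:
  S -> T0 B | T0 C | T1 S | a
  A -> a
  B -> T0 X2 | a
  C -> B A | T0 B | T0 C | T1 S | a | b
  T0 -> b
  T1 -> a
  X2 -> A B

Fill CYK table bottom-up (cells [i..j] with 1 ≤ i ≤ j ≤ 2 only):
  cell(1,1) b: {C,T0}  orig:{C}
  cell(2,2) a: {A,B,C,S,T1}  orig:{A,B,C,S}
  cell(1,2) ba: {C,S}

Original NTs in T[1,2] deriving "ba": ["C", "S"]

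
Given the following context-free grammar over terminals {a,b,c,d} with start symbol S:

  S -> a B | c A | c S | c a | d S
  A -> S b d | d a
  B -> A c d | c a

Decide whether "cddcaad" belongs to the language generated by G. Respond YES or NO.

Convert to CNF:
  S -> T1 S | T2 B | T3 A | T3 S | T3 T2
  A -> S X4 | T1 T2
  B -> A X5 | T3 T2
  T0 -> b
  T1 -> d
  T2 -> a
  T3 -> c
  X4 -> T0 T1
  X5 -> T3 T1

CYK table (by increasing span):
  cell(0,0) c: {T3}  orig:{}
  cell(1,1) d: {T1}  orig:{}
  cell(2,2) d: {T1}  orig:{}
  cell(3,3) c: {T3}  orig:{}
  cell(4,4) a: {T2}  orig:{}
  cell(5,5) a: {T2}  orig:{}
  cell(6,6) d: {T1}  orig:{}
  cell(0,1) cd: {X5}  orig:{}
  cell(1,2) dd: ∅
  cell(2,3) dc: ∅
  cell(3,4) ca: {B,S}
  cell(4,5) aa: ∅
  cell(5,6) ad: ∅
  cell(0,2) cdd: ∅
  cell(1,3) ddc: ∅
  cell(2,4) dca: {S}
  cell(3,5) caa: ∅
  cell(4,6) aad: ∅
  cell(0,3) cddc: ∅
  cell(1,4) ddca: {S}
  cell(2,5) dcaa: ∅
  cell(3,6) caad: ∅
  cell(0,4) cddca: {S}
  cell(1,5) ddcaa: ∅
  cell(2,6) dcaad: ∅
  cell(0,5) cddcaa: ∅
  cell(1,6) ddcaad: ∅
  cell(0,6) cddcaad: ∅

S ∉ T[0,6] ⇒ NO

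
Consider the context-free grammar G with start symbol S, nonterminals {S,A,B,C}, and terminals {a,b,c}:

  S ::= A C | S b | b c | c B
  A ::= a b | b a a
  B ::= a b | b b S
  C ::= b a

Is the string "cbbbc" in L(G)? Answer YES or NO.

Convert to CNF:
  S -> A C | S T1 | T1 T2 | T2 B
  A -> T0 T1 | T1 X3
  B -> T0 T1 | T1 X4
  C -> T1 T0
  T0 -> a
  T1 -> b
  T2 -> c
  X3 -> T0 T0
  X4 -> T1 S

CYK fill:
  T[0,0] 'c' = {T2}  orig:{}
  T[1,1] 'b' = {T1}  orig:{}
  T[2,2] 'b' = {T1}  orig:{}
  T[3,3] 'b' = {T1}  orig:{}
  T[4,4] 'c' = {T2}  orig:{}
  T[0,1] 'cb' = ∅
  T[1,2] 'bb' = ∅
  T[2,3] 'bb' = ∅
  T[3,4] 'bc' = {S}
  T[0,2] 'cbb' = ∅
  T[1,3] 'bbb' = ∅
  T[2,4] 'bbc' = {X4}  orig:{}
  T[0,3] 'cbbb' = ∅
  T[1,4] 'bbbc' = {B}
  T[0,4] 'cbbbc' = {S}

S ∈ T[0,4] ⇒ YES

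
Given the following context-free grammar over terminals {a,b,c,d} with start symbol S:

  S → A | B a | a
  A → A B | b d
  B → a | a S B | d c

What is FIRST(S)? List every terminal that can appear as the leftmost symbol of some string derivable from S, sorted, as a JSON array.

FIRST sets, iterate to fixpoint:
pass 1:
  A via A→b d: +{b}
  B via B→a: +{a}
  B via B→d c: +{d}
  S via S→A: +{b}
  S via S→B a: +{a,d}
  S: {a,b,d}  A: {b}  B: {a,d}
pass 2: (no change)
  S: {a,b,d}  A: {b}  B: {a,d}

FIRST(S) = ["a", "b", "d"]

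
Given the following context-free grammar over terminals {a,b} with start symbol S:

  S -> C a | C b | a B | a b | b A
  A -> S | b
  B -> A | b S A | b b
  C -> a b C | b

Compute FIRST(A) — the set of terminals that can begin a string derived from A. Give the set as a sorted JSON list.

FIRST sets, iterate to fixpoint:
[1]
  A via A→b: +{b}
  B via B→A: +{b}
  C via C→a b C: +{a}
  C via C→b: +{b}
  S via S→C a: +{a,b}
  FIRST(S)={a,b}  FIRST(A)={b}  FIRST(B)={b}  FIRST(C)={a,b}
[2]
  A via A→S: +{a}
  B via B→A: +{a}
  FIRST(S)={a,b}  FIRST(A)={a,b}  FIRST(B)={a,b}  FIRST(C)={a,b}
[3] (stable)
  FIRST(S)={a,b}  FIRST(A)={a,b}  FIRST(B)={a,b}  FIRST(C)={a,b}

FIRST(A) = ["a", "b"]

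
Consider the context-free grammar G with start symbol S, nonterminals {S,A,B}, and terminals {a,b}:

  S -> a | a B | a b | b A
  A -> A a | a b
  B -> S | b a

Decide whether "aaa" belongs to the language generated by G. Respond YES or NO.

Convert to CNF:
  S -> T0 B | T0 T1 | T1 A | a
  A -> A T0 | T0 T1
  B -> T0 B | T0 T1 | T1 A | T1 T0 | a
  T0 -> a
  T1 -> b

CYK table (by increasing span):
  T[0,0] 'a' = {B,S,T0}  orig:{B,S}
  T[1,1] 'a' = {B,S,T0}  orig:{B,S}
  T[2,2] 'a' = {B,S,T0}  orig:{B,S}
  T[0,1] 'aa' = {B,S}
  T[1,2] 'aa' = {B,S}
  T[0,2] 'aaa' = {B,S}

S ∈ T[0,2] ⇒ YES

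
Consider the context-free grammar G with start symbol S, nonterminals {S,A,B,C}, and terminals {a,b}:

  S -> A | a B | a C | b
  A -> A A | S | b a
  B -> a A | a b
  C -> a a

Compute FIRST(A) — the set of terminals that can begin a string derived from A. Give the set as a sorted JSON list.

FIRST sets, iterate to fixpoint:
iter 1:
  A via A→b a: +{b}
  B via B→a A: +{a}
  C via C→a a: +{a}
  S via S→A: +{b}
  S via S→a B: +{a}
  FIRST(S)={a,b}  FIRST(A)={b}  FIRST(B)={a}  FIRST(C)={a}
iter 2:
  A via A→S: +{a}
  FIRST(S)={a,b}  FIRST(A)={a,b}  FIRST(B)={a}  FIRST(C)={a}
iter 3: (stable)
  FIRST(S)={a,b}  FIRST(A)={a,b}  FIRST(B)={a}  FIRST(C)={a}

FIRST(A) = ["a", "b"]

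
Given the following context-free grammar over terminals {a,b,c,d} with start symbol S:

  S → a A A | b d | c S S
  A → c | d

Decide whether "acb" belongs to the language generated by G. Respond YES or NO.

Convert to CNF:
  S -> T0 X4 | T1 T2 | T3 X5
  A -> c | d
  T0 -> a
  T1 -> b
  T2 -> d
  T3 -> c
  X4 -> A A
  X5 -> S S

CYK table (by increasing span):
  T[0,0] 'a' = {T0}  orig:{}
  T[1,1] 'c' = {A,T3}  orig:{A}
  T[2,2] 'b' = {T1}  orig:{}
  T[0,1] 'ac' = ∅
  T[1,2] 'cb' = ∅
  T[0,2] 'acb' = ∅

S ∉ T[0,2] ⇒ NO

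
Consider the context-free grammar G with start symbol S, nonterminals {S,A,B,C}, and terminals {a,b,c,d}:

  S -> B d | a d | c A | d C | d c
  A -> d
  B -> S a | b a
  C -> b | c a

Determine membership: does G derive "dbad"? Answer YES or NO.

CNF form of G:
  S -> B T3 | T0 T3 | T2 A | T3 C | T3 T2
  A -> d
  B -> S T0 | T1 T0
  C -> T2 T0 | b
  T0 -> a
  T1 -> b
  T2 -> c
  T3 -> d

CYK table (by increasing span):
  T[0,0] 'd' = {A,T3}  orig:{A}
  T[1,1] 'b' = {C,T1}  orig:{C}
  T[2,2] 'a' = {T0}  orig:{}
  T[3,3] 'd' = {A,T3}  orig:{A}
  T[0,1] 'db' = {S}
  T[1,2] 'ba' = {B}
  T[2,3] 'ad' = {S}
  T[0,2] 'dba' = {B}
  T[1,3] 'bad' = {S}
  T[0,3] 'dbad' = {S}

S ∈ T[0,3] ⇒ YES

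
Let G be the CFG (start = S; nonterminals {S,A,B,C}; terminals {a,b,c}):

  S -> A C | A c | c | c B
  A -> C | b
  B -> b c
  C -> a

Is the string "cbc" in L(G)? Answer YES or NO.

Convert to CNF:
  S -> A C | A T1 | T1 B | c
  A -> a | b
  B -> T0 T1
  C -> a
  T0 -> b
  T1 -> c

CYK fill:
  T[0,0] 'c' = {S,T1}  orig:{S}
  T[1,1] 'b' = {A,T0}  orig:{A}
  T[2,2] 'c' = {S,T1}  orig:{S}
  T[0,1] 'cb' = ∅
  T[1,2] 'bc' = {B,S}
  T[0,2] 'cbc' = {S}

S ∈ T[0,2] ⇒ YES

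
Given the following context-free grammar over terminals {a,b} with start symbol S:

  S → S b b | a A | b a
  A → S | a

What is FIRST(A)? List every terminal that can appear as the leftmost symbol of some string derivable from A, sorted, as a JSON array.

FIRST iteration:
iter 1:
  A via A→a: +{a}
  S via S→a A: +{a}
  S via S→b a: +{b}
  FIRST(S)={a,b}  FIRST(A)={a}
iter 2:
  A via A→S: +{b}
  FIRST(S)={a,b}  FIRST(A)={a,b}
iter 3: (no change)
  FIRST(S)={a,b}  FIRST(A)={a,b}

FIRST(A) = ["a", "b"]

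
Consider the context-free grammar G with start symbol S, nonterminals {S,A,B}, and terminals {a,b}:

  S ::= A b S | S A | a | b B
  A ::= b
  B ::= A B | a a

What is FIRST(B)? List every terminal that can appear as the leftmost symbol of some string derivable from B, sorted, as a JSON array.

FIRST sets, iterate to fixpoint:
round 1:
  A via A→b: +{b}
  B via B→A B: +{b}
  B via B→a a: +{a}
  S via S→A b S: +{b}
  S via S→a: +{a}
  FIRST[S]={a,b}  FIRST[A]={b}  FIRST[B]={a,b}
round 2: done
  FIRST[S]={a,b}  FIRST[A]={b}  FIRST[B]={a,b}

FIRST(B) = ["a", "b"]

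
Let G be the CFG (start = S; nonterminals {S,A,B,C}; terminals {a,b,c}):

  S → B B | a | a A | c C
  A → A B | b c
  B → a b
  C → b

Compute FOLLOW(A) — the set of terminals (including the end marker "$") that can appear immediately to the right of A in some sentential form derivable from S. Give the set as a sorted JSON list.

FIRST sets, iterate to fixpoint:
pass 1:
  A via A→b c: +{b}
  B via B→a b: +{a}
  C via C→b: +{b}
  S via S→B B: +{a}
  S via S→c C: +{c}
  FIRST(S)={a,c}  FIRST(A)={b}  FIRST(B)={a}  FIRST(C)={b}
pass 2: (no change)
  FIRST(S)={a,c}  FIRST(A)={b}  FIRST(B)={a}  FIRST(C)={b}

FOLLOW iteration:
seed FOLLOW(S) with $
round 1:
  A→A B: FOLLOW(A) ⊇ FIRST(B) = {a}; new: +{a}
  A→A B: FOLLOW(B) ⊇ FOLLOW(A) ⊇ {a}; new: +{a}
  S→B B: FOLLOW(B) ⊇ FOLLOW(S) ⊇ {$}; new: +{$}
  S→a A: FOLLOW(A) ⊇ FOLLOW(S) ⊇ {$}; new: +{$}
  S→c C: FOLLOW(C) ⊇ FOLLOW(S) ⊇ {$}; new: +{$}
  S: {$}  A: {$,a}  B: {$,a}  C: {$}
round 2: — fixpoint
  S: {$}  A: {$,a}  B: {$,a}  C: {$}

FOLLOW(A) = ["$", "a"]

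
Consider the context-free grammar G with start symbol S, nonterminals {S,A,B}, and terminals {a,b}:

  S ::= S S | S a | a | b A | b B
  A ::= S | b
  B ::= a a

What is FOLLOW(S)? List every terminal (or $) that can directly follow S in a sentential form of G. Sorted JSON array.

FIRST sets, iterate to fixpoint:
[1]
  A via A→b: +{b}
  B via B→a a: +{a}
  S via S→a: +{a}
  S via S→b A: +{b}
  FIRST[S]={a,b}  FIRST[A]={b}  FIRST[B]={a}
[2]
  A via A→S: +{a}
  FIRST[S]={a,b}  FIRST[A]={a,b}  FIRST[B]={a}
[3] done
  FIRST[S]={a,b}  FIRST[A]={a,b}  FIRST[B]={a}

Compute FOLLOW by fixpoint:
FOLLOW(S) := {$}
pass 1:
  S→S S: FOLLOW(S) ⊇ FIRST(S) = {a,b}; new: +{a,b}
  S→b A: FOLLOW(A) ⊇ FOLLOW(S) ⊇ {$,a,b}; new: +{$,a,b}
  S→b B: FOLLOW(B) ⊇ FOLLOW(S) ⊇ {$,a,b}; new: +{$,a,b}
  FOLLOW(S)={$,a,b}  FOLLOW(A)={$,a,b}  FOLLOW(B)={$,a,b}
pass 2: done
  FOLLOW(S)={$,a,b}  FOLLOW(A)={$,a,b}  FOLLOW(B)={$,a,b}

FOLLOW(S) = ["$", "a", "b"]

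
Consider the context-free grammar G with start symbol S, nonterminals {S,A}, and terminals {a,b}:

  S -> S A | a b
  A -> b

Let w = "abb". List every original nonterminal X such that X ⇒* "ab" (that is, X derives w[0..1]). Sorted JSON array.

Convert to CNF:
  S -> S A | T0 T1
  A -> b
  T0 -> a
  T1 -> b

Fill CYK table bottom-up — only the sub-triangle for w[0..1]:
  cell(0,0) a: {T0}  orig:{}
  cell(1,1) b: {A,T1}  orig:{A}
  cell(0,1) ab: {S}

Original NTs in T[0,1] deriving "ab": ["S"]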